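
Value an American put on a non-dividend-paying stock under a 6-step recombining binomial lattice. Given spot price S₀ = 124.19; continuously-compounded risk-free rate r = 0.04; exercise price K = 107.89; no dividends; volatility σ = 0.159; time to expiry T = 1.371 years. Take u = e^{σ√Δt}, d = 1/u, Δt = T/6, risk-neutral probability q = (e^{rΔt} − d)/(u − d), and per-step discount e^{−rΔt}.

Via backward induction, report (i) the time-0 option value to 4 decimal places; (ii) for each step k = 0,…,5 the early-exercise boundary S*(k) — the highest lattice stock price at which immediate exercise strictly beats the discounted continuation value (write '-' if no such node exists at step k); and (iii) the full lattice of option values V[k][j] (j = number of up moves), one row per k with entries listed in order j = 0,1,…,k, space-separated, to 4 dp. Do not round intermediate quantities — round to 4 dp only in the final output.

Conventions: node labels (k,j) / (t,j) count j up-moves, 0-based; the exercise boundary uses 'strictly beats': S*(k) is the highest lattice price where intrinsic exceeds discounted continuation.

Δt=0.22850  u=1.07897  d=0.92681  q=0.54135  discount=0.99090
step 6 (expiry): payoffs max(K−S,0) = 29.1789 16.2568 1.2132 0.0000 0.0000 0.0000 0.0000
step 5: (k=5,j=0): S=84.9268, K−S=22.9632, hold=21.9816 ⇒ V=22.9632 exercise | (k=5,j=1): S=98.8693, K−S=9.0207, hold=8.0391 ⇒ V=9.0207 exercise | (k=5,j=2): S=115.1008, K−S=0.0000, hold=0.5514 ⇒ V=0.5514 continue | (k=5,j=3): S=133.9970, K−S=0.0000, hold=0.0000 ⇒ V=0.0000 continue | (k=5,j=4): S=155.9954, K−S=0.0000, hold=0.0000 ⇒ V=0.0000 continue | (k=5,j=5): S=181.6054, K−S=0.0000, hold=0.0000 ⇒ V=0.0000 continue  boundary S*=98.8693
step 4: (k=4,j=0): S=91.6332, K−S=16.2568, hold=15.2751 ⇒ V=16.2568 exercise | (k=4,j=1): S=106.6768, K−S=1.2132, hold=4.3955 ⇒ V=4.3955 continue | (k=4,j=2): S=124.1900, K−S=0.0000, hold=0.2506 ⇒ V=0.2506 continue | (k=4,j=3): S=144.5784, K−S=0.0000, hold=0.0000 ⇒ V=0.0000 continue | (k=4,j=4): S=168.3140, K−S=0.0000, hold=0.0000 ⇒ V=0.0000 continue  boundary S*=91.6332
step 3: (k=3,j=0): S=98.8693, K−S=9.0207, hold=9.7461 ⇒ V=9.7461 continue | (k=3,j=1): S=115.1008, K−S=0.0000, hold=2.1320 ⇒ V=2.1320 continue | (k=3,j=2): S=133.9970, K−S=0.0000, hold=0.1139 ⇒ V=0.1139 continue | (k=3,j=3): S=155.9954, K−S=0.0000, hold=0.0000 ⇒ V=0.0000 continue  boundary S*=-
step 2: (k=2,j=0): S=106.6768, K−S=1.2132, hold=5.5730 ⇒ V=5.5730 continue | (k=2,j=1): S=124.1900, K−S=0.0000, hold=1.0300 ⇒ V=1.0300 continue | (k=2,j=2): S=144.5784, K−S=0.0000, hold=0.0518 ⇒ V=0.0518 continue  boundary S*=-
step 1: (k=1,j=0): S=115.1008, K−S=0.0000, hold=3.0853 ⇒ V=3.0853 continue | (k=1,j=1): S=133.9970, K−S=0.0000, hold=0.4959 ⇒ V=0.4959 continue  boundary S*=-
step 0: (k=0,j=0): S=124.1900, K−S=0.0000, hold=1.6682 ⇒ V=1.6682 continue  boundary S*=-

price = 1.6682
boundary = - - - - 91.6332 98.8693
tree:
1.6682
3.0853 0.4959
5.5730 1.0300 0.0518
9.7461 2.1320 0.1139 0.0000
16.2568 4.3955 0.2506 0.0000 0.0000
22.9632 9.0207 0.5514 0.0000 0.0000 0.0000
29.1789 16.2568 1.2132 0.0000 0.0000 0.0000 0.0000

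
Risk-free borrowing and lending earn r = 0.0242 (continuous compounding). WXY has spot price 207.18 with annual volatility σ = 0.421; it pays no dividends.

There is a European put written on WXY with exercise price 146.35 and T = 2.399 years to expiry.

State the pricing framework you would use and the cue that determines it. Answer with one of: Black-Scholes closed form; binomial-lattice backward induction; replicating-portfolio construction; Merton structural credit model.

framework: Black-Scholes closed form

Key observation: a European-exercise option on WXY struck at 146.35 — a GBM underlying with constant parameters — admits an analytic price: the data contain no early exercise, no discrete tree, no debt structure.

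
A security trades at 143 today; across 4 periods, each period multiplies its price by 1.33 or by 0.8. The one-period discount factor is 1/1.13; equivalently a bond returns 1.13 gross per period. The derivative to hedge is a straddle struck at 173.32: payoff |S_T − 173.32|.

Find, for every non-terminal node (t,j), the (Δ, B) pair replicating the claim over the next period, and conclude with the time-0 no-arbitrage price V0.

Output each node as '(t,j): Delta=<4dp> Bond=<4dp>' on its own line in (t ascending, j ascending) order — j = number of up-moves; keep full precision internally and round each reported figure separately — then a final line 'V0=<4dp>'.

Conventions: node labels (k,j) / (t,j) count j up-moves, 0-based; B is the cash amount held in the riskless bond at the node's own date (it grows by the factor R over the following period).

(0,0): Delta=0.5563 Bond=-22.8843
(1,0): Delta=-0.0404 Bond=42.3966
(1,1): Delta=0.7738 Bond=-67.2265
(2,0): Delta=-1.0000 Bond=135.7350
(2,1): Delta=0.3095 Bond=-5.3202
(2,2): Delta=0.9431 Bond=-118.7815
(3,0): Delta=-1.0000 Bond=153.3805
(3,1): Delta=-1.0000 Bond=153.3805
(3,2): Delta=0.7869 Bond=-102.6133
(3,3): Delta=1.0000 Bond=-153.3805
V0=56.6649

Risk-neutral probability p* = (R−d)/(u−d) = (1.13−0.8)/(1.33−0.8) = 0.6226.
At maturity the claim pays: V(4,0)=114.7472, V(4,1)=75.9427, V(4,2)=11.4303, V(4,3)=95.8217, V(4,4)=274.1280
Node (3,0) S=73.2160: V=(p*·75.9427+(1−p*)·114.7472)/1.13=80.1645; Δ=(75.9427−114.7472)/(97.3773−58.5728)=-1.0000; B=V−Δ·S=153.3805
Node (3,1) S=121.7216: V=(p*·11.4303+(1−p*)·75.9427)/1.13=31.6589; Δ=(11.4303−75.9427)/(161.8897−97.3773)=-1.0000; B=V−Δ·S=153.3805
Node (3,2) S=202.3622: V=(p*·95.8217+(1−p*)·11.4303)/1.13=56.6158; Δ=(95.8217−11.4303)/(269.1417−161.8897)=0.7869; B=V−Δ·S=-102.6133
Node (3,3) S=336.4271: V=(p*·274.1280+(1−p*)·95.8217)/1.13=183.0466; Δ=(274.1280−95.8217)/(447.4480−269.1417)=1.0000; B=V−Δ·S=-153.3805
Node (2,0) S=91.5200: V=(p*·31.6589+(1−p*)·80.1645)/1.13=44.2150; Δ=(31.6589−80.1645)/(121.7216−73.2160)=-1.0000; B=V−Δ·S=135.7350
Node (2,1) S=152.1520: V=(p*·56.6158+(1−p*)·31.6589)/1.13=41.7682; Δ=(56.6158−31.6589)/(202.3622−121.7216)=0.3095; B=V−Δ·S=-5.3202
Node (2,2) S=252.9527: V=(p*·183.0466+(1−p*)·56.6158)/1.13=119.7671; Δ=(183.0466−56.6158)/(336.4271−202.3622)=0.9431; B=V−Δ·S=-118.7815
Node (1,0) S=114.4000: V=(p*·41.7682+(1−p*)·44.2150)/1.13=37.7801; Δ=(41.7682−44.2150)/(152.1520−91.5200)=-0.0404; B=V−Δ·S=42.3966
Node (1,1) S=190.1900: V=(p*·119.7671+(1−p*)·41.7682)/1.13=79.9412; Δ=(119.7671−41.7682)/(252.9527−152.1520)=0.7738; B=V−Δ·S=-67.2265
Node (0,0) S=143.0000: V=(p*·79.9412+(1−p*)·37.7801)/1.13=56.6649; Δ=(79.9412−37.7801)/(190.1900−114.4000)=0.5563; B=V−Δ·S=-22.8843
As a check, the time-0 holding Δ(0,0)·S0 + B(0,0) comes to 56.6649 — exactly V0.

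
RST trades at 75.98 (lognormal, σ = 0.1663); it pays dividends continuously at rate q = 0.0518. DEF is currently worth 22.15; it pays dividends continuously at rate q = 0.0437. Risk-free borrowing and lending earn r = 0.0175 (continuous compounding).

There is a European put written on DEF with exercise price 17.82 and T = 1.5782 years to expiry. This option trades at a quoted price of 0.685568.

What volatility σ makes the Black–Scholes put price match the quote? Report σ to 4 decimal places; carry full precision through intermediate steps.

At σ = 0.2014 the Black–Scholes value reproduces the quote:
σ√T = 0.2014·√1.5782 = 0.253012
d₁ = (ln(S/K) + (r−q+σ²/2)T) / (σ√T) = (ln(22.15/17.82) + (0.0175−0.0437+0.2014²/2)·1.5782) / 0.253012 = (0.217516 − 0.009341) / 0.253012 = 0.822787
d₂ = d₁ − σ√T = 0.822787 − 0.253012 = 0.569775
e^{−rT} = 0.972759
e^{−qT} = 0.933357
N(−d₁) = 0.205315,  N(−d₂) = 0.284415
V = K·e^{−rT}·N(−d₂) − S·e^{−qT}·N(−d₁) = 4.930213 − 4.244645 = 0.685568 (equal to the quote); since ∂V/∂σ > 0 for all σ, the implied volatility is unique

sigma = 0.2014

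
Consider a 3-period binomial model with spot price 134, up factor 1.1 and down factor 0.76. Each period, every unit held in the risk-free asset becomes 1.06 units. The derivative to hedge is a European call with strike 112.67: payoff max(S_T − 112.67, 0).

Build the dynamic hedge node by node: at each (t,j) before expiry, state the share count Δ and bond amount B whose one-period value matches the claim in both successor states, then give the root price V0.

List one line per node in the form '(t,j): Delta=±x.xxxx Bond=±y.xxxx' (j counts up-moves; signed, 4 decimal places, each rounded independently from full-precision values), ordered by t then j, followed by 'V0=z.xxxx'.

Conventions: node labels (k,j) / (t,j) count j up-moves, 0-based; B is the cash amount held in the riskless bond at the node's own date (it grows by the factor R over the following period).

The replicating-portfolio and risk-neutral prices coincide; use p* = (1.06−0.76)/(1.1−0.76) = 0.8824 for the latter.
At maturity the claim pays: V(3,0)=0.0000, V(3,1)=0.0000, V(3,2)=10.5564, V(3,3)=65.6840
  t=2,j=0: stock 77.3984 → up 85.1382 (V=0.0000), down 58.8228 (V=0.0000). Price 0.0000; hedge Δ=0.0000, bond B=0.0000.
  t=2,j=1: stock 112.0240 → up 123.2264 (V=10.5564), down 85.1382 (V=0.0000). Price 8.7872; hedge Δ=0.2772, bond B=-22.2610.
  t=2,j=2: stock 162.1400 → up 178.3540 (V=65.6840), down 123.2264 (V=10.5564). Price 55.8475; hedge Δ=1.0000, bond B=-106.2925.
  t=1,j=0: stock 101.8400 → up 112.0240 (V=8.7872), down 77.3984 (V=0.0000). Price 7.3146; hedge Δ=0.2538, bond B=-18.5302.
  t=1,j=1: stock 147.4000 → up 162.1400 (V=55.8475), down 112.0240 (V=8.7872). Price 47.4632; hedge Δ=0.9390, bond B=-90.9494.
  t=0,j=0: stock 134.0000 → up 147.4000 (V=47.4632), down 101.8400 (V=7.3146). Price 40.3206; hedge Δ=0.8812, bond B=-77.7637.
As a check, the time-0 holding Δ(0,0)·S0 + B(0,0) comes to 40.3206 — exactly V0.

(0,0): Delta=0.8812 Bond=-77.7637
(1,0): Delta=0.2538 Bond=-18.5302
(1,1): Delta=0.9390 Bond=-90.9494
(2,0): Delta=0.0000 Bond=0.0000
(2,1): Delta=0.2772 Bond=-22.2610
(2,2): Delta=1.0000 Bond=-106.2925
V0=40.3206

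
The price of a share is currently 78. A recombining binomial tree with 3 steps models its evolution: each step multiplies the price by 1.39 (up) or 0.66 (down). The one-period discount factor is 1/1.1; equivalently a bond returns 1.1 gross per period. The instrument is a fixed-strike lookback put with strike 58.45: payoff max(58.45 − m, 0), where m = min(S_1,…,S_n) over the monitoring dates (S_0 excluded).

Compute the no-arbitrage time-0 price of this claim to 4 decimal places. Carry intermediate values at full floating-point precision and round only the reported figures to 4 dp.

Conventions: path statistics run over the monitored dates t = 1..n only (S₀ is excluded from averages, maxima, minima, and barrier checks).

With p* = (R−d)/(u−d) = 0.6027, sum probability × payoff across the paths and divide by R^3.
Enumerate all 2^3 = 8 price paths (U = up ×1.39, D = down ×0.66); each path with k up-moves has probability p*^k·(1−p*)^(3−k).
DDD: m=22.4247, payoff=36.0253, prob=0.062694
UDD: m=47.2278, payoff=11.2222, prob=0.095122
DUD: m=47.2278, payoff=11.2222, prob=0.095122
UUD: m=99.4645, payoff=0.0000, prob=0.144323
DDU: m=33.9768, payoff=24.4732, prob=0.095122
UDU: m=71.5572, payoff=0.0000, prob=0.144323
DUU: m=51.4800, payoff=6.9700, prob=0.144323
UUU: m=108.4200, payoff=0.0000, prob=0.218972
Price = Σ prob·payoff / R^3 = 7.727393 / 1.331000 = 5.8057

price = 5.8057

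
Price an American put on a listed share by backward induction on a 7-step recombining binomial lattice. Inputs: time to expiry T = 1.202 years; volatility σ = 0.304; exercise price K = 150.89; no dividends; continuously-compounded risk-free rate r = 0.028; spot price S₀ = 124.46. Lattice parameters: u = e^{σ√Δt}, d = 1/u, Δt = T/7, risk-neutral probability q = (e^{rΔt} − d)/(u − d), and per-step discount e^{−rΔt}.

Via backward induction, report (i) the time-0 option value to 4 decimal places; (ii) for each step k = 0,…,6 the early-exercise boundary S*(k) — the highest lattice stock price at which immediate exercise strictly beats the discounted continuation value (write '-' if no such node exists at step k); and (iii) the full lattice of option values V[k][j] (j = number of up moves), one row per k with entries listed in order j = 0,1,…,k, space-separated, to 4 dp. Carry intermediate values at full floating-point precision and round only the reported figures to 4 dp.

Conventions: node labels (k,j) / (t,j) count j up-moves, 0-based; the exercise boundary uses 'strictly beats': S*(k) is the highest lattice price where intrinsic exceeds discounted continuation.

price = 32.0788
boundary = - - 96.7411 85.2907 96.7411 109.7288 124.4600
tree:
32.0788
42.4018 21.5491
54.1489 30.4778 12.3802
65.5993 41.5373 19.1582 5.3806
75.6944 54.1489 28.6964 9.3254 1.2889
84.5946 65.5993 41.1612 15.8826 2.5276 0.0000
92.4414 75.6944 54.1489 26.4300 4.9569 0.0000 0.0000
99.3595 84.5946 65.5993 41.1612 9.7211 0.0000 0.0000 0.0000

Δt=0.17171, u=1.13425, d=0.88164, q=0.48763, disc=e^(-rΔt)=0.99520
k=7 terminal: V=max(K-S,0) → 99.3595 84.5946 65.5993 41.1612 9.7211 0.0000 0.0000 0.0000
k=6: j=0 S=58.4486 intr=92.4414 cont=91.7177 V=92.4414[EX]; j=1 S=75.1956 intr=75.6944 cont=74.9706 V=75.6944[EX]; j=2 S=96.7411 intr=54.1489 cont=53.4251 V=54.1489[EX]; j=3 S=124.4600 intr=26.4300 cont=25.7063 V=26.4300[EX]; j=4 S=160.1210 intr=0.0000 cont=4.9569 V=4.9569[hold]; j=5 S=205.9999 intr=0.0000 cont=0.0000 V=0.0000[hold]; j=6 S=265.0242 intr=0.0000 cont=0.0000 V=0.0000[hold]  S*(6)=124.4600
k=5: j=0 S=66.2954 intr=84.5946 cont=83.8709 V=84.5946[EX]; j=1 S=85.2907 intr=65.5993 cont=64.8755 V=65.5993[EX]; j=2 S=109.7288 intr=41.1612 cont=40.4375 V=41.1612[EX]; j=3 S=141.1689 intr=9.7211 cont=15.8826 V=15.8826[hold]; j=4 S=181.6175 intr=0.0000 cont=2.5276 V=2.5276[hold]; j=5 S=233.6556 intr=0.0000 cont=0.0000 V=0.0000[hold]  S*(5)=109.7288
k=4: j=0 S=75.1956 intr=75.6944 cont=74.9706 V=75.6944[EX]; j=1 S=96.7411 intr=54.1489 cont=53.4251 V=54.1489[EX]; j=2 S=124.4600 intr=26.4300 cont=28.6964 V=28.6964[hold]; j=3 S=160.1210 intr=0.0000 cont=9.3254 V=9.3254[hold]; j=4 S=205.9999 intr=0.0000 cont=1.2889 V=1.2889[hold]  S*(4)=96.7411
k=3: j=0 S=85.2907 intr=65.5993 cont=64.8755 V=65.5993[EX]; j=1 S=109.7288 intr=41.1612 cont=41.5373 V=41.5373[hold]; j=2 S=141.1689 intr=9.7211 cont=19.1582 V=19.1582[hold]; j=3 S=181.6175 intr=0.0000 cont=5.3806 V=5.3806[hold]  S*(3)=85.2907
k=2: j=0 S=96.7411 intr=54.1489 cont=53.6076 V=54.1489[EX]; j=1 S=124.4600 intr=26.4300 cont=30.4778 V=30.4778[hold]; j=2 S=160.1210 intr=0.0000 cont=12.3802 V=12.3802[hold]  S*(2)=96.7411
k=1: j=0 S=109.7288 intr=41.1612 cont=42.4018 V=42.4018[hold]; j=1 S=141.1689 intr=9.7211 cont=21.5491 V=21.5491[hold]  S*(1)=-
k=0: j=0 S=124.4600 intr=26.4300 cont=32.0788 V=32.0788[hold]  S*(0)=-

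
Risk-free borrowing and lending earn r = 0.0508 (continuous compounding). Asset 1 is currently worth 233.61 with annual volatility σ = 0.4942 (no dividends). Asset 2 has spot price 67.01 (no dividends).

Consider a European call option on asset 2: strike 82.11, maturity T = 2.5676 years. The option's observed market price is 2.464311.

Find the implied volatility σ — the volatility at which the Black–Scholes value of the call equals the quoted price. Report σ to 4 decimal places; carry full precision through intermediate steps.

At σ = 0.1026 the Black–Scholes value reproduces the quote:
σ√T = 0.1026·√2.5676 = 0.164403
d₁ = (ln(S/K) + (r+σ²/2)T) / (σ√T) = (ln(67.01/82.11) + (0.0508+0.1026²/2)·2.5676) / 0.164403 = (-0.203218 + 0.143948) / 0.164403 = -0.360513
d₂ = d₁ − σ√T = -0.360513 − 0.164403 = -0.524917
e^{−rT} = 0.877714
N(d₁) = 0.359232,  N(d₂) = 0.299821
V = S·N(d₁) − K·e^{−rT}·N(d₂) = 24.072118 − 21.607807 = 2.464311 (the observed quote) — the price is monotone increasing in volatility, hence this σ is the only solution

sigma = 0.1026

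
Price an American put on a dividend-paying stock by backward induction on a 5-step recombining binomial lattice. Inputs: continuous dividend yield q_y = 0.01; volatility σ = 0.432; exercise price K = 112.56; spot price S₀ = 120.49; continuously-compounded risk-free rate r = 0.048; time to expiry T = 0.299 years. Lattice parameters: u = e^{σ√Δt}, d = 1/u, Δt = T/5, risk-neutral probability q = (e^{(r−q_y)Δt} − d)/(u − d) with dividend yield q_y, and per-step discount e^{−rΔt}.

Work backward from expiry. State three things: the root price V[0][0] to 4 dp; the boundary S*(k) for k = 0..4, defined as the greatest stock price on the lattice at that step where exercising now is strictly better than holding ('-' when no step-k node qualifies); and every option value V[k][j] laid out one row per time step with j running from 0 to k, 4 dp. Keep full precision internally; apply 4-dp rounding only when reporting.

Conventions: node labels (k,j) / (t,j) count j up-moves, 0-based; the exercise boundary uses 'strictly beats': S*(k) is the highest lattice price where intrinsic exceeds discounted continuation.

Δt=0.05980  u=1.11142  d=0.89975  q=0.48436  discount=0.99713
step 5 (expiry): payoffs max(K−S,0) = 41.5117 24.7968 4.1495 0.0000 0.0000 0.0000
step 4: (k=4,j=0): S=78.9647, K−S=33.5953, hold=33.3199 ⇒ V=33.5953 exercise | (k=4,j=1): S=97.5421, K−S=15.0179, hold=14.7536 ⇒ V=15.0179 exercise | (k=4,j=2): S=120.4900, K−S=0.0000, hold=2.1335 ⇒ V=2.1335 continue | (k=4,j=3): S=148.8367, K−S=0.0000, hold=0.0000 ⇒ V=0.0000 continue | (k=4,j=4): S=183.8523, K−S=0.0000, hold=0.0000 ⇒ V=0.0000 continue  boundary S*=97.5421
step 3: (k=3,j=0): S=87.7632, K−S=24.7968, hold=24.5266 ⇒ V=24.7968 exercise | (k=3,j=1): S=108.4105, K−S=4.1495, hold=8.7520 ⇒ V=8.7520 continue | (k=3,j=2): S=133.9154, K−S=0.0000, hold=1.0970 ⇒ V=1.0970 continue | (k=3,j=3): S=165.4206, K−S=0.0000, hold=0.0000 ⇒ V=0.0000 continue  boundary S*=87.7632
step 2: (k=2,j=0): S=97.5421, K−S=15.0179, hold=16.9765 ⇒ V=16.9765 continue | (k=2,j=1): S=120.4900, K−S=0.0000, hold=5.0298 ⇒ V=5.0298 continue | (k=2,j=2): S=148.8367, K−S=0.0000, hold=0.5640 ⇒ V=0.5640 continue  boundary S*=-
step 1: (k=1,j=0): S=108.4105, K−S=4.1495, hold=11.1579 ⇒ V=11.1579 continue | (k=1,j=1): S=133.9154, K−S=0.0000, hold=2.8585 ⇒ V=2.8585 continue  boundary S*=-
step 0: (k=0,j=0): S=120.4900, K−S=0.0000, hold=7.1175 ⇒ V=7.1175 continue  boundary S*=-

price = 7.1175
boundary = - - - 87.7632 97.5421
tree:
7.1175
11.1579 2.8585
16.9765 5.0298 0.5640
24.7968 8.7520 1.0970 0.0000
33.5953 15.0179 2.1335 0.0000 0.0000
41.5117 24.7968 4.1495 0.0000 0.0000 0.0000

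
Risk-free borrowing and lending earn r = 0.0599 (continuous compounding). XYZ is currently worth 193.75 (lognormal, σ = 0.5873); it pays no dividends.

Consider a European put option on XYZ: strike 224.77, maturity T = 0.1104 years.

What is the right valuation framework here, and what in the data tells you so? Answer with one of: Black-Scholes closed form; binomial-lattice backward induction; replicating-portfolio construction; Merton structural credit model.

framework: Black-Scholes closed form

Key observation: with XYZ following a GBM at constant σ and r, the European put struck at 224.77 prices in closed form — nothing here needs a stepwise model or a balance sheet.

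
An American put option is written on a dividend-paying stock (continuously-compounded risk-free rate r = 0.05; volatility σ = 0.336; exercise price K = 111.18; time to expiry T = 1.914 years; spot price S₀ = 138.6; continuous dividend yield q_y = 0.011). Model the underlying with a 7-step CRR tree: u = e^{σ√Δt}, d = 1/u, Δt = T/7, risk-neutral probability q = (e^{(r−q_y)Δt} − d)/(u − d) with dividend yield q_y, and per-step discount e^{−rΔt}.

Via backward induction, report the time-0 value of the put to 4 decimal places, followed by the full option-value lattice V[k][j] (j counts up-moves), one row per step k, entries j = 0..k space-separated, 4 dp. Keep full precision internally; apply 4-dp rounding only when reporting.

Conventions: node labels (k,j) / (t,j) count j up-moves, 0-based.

price = 8.7631
tree:
8.7631
13.6907 3.8109
20.7798 6.5968 0.9786
30.4203 11.1938 1.9322 0.0000
42.5446 18.4860 3.8149 0.0000 0.0000
53.6036 29.3614 7.5320 0.0000 0.0000 0.0000
62.8807 42.5446 14.8711 0.0000 0.0000 0.0000 0.0000
70.6630 53.6036 29.3614 0.0000 0.0000 0.0000 0.0000 0.0000

params: Δt=0.27343 u=1.19208 d=0.83887 q=0.48654 e^(-rΔt)=0.98642
t_7 payoffs: 70.6630 53.6036 29.3614 0.0000 0.0000 0.0000 0.0000 0.0000
k=6: node(6,0) S=48.2993 payoff=62.8807 vs cont=61.5161 → 62.8807 [stop]  node(6,1) S=68.6354 payoff=42.5446 vs cont=41.2410 → 42.5446 [stop]  node(6,2) S=97.5340 payoff=13.6460 vs cont=14.8711 → 14.8711 [wait]  node(6,3) S=138.6000 payoff=0.0000 vs cont=0.0000 → 0.0000 [wait]  node(6,4) S=196.9566 payoff=0.0000 vs cont=0.0000 → 0.0000 [wait]  node(6,5) S=279.8839 payoff=0.0000 vs cont=0.0000 → 0.0000 [wait]  node(6,6) S=397.7273 payoff=0.0000 vs cont=0.0000 → 0.0000 [wait]
k=5: node(5,0) S=57.5764 payoff=53.6036 vs cont=52.2668 → 53.6036 [stop]  node(5,1) S=81.8186 payoff=29.3614 vs cont=28.6854 → 29.3614 [stop]  node(5,2) S=116.2678 payoff=0.0000 vs cont=7.5320 → 7.5320 [wait]  node(5,3) S=165.2216 payoff=0.0000 vs cont=0.0000 → 0.0000 [wait]  node(5,4) S=234.7871 payoff=0.0000 vs cont=0.0000 → 0.0000 [wait]  node(5,5) S=333.6427 payoff=0.0000 vs cont=0.0000 → 0.0000 [wait]
k=4: node(4,0) S=68.6354 payoff=42.5446 vs cont=41.2410 → 42.5446 [stop]  node(4,1) S=97.5340 payoff=13.6460 vs cont=18.4860 → 18.4860 [wait]  node(4,2) S=138.6000 payoff=0.0000 vs cont=3.8149 → 3.8149 [wait]  node(4,3) S=196.9566 payoff=0.0000 vs cont=0.0000 → 0.0000 [wait]  node(4,4) S=279.8839 payoff=0.0000 vs cont=0.0000 → 0.0000 [wait]
k=3: node(3,0) S=81.8186 payoff=29.3614 vs cont=30.4203 → 30.4203 [wait]  node(3,1) S=116.2678 payoff=0.0000 vs cont=11.1938 → 11.1938 [wait]  node(3,2) S=165.2216 payoff=0.0000 vs cont=1.9322 → 1.9322 [wait]  node(3,3) S=234.7871 payoff=0.0000 vs cont=0.0000 → 0.0000 [wait]
k=2: node(2,0) S=97.5340 payoff=13.6460 vs cont=20.7798 → 20.7798 [wait]  node(2,1) S=138.6000 payoff=0.0000 vs cont=6.5968 → 6.5968 [wait]  node(2,2) S=196.9566 payoff=0.0000 vs cont=0.9786 → 0.9786 [wait]
k=1: node(1,0) S=116.2678 payoff=0.0000 vs cont=13.6907 → 13.6907 [wait]  node(1,1) S=165.2216 payoff=0.0000 vs cont=3.8109 → 3.8109 [wait]
k=0: node(0,0) S=138.6000 payoff=0.0000 vs cont=8.7631 → 8.7631 [wait]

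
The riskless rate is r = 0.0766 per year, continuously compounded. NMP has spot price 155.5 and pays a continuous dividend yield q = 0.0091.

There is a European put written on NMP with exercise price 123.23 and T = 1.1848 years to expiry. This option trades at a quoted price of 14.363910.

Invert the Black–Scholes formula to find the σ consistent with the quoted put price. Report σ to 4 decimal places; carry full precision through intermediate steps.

sigma = 0.5428

At σ = 0.5428 the Black–Scholes value reproduces the quote:
σ√T = 0.5428·√1.1848 = 0.590830
d₁ = (ln(S/K) + (r−q+σ²/2)T) / (σ√T) = (ln(155.5/123.23) + (0.0766−0.0091+0.5428²/2)·1.1848) / 0.590830 = (0.232593 + 0.254514) / 0.590830 = 0.824446
d₂ = d₁ − σ√T = 0.824446 − 0.590830 = 0.233616
e^{−rT} = 0.913241
e^{−qT} = 0.989276
N(−d₁) = 0.204843,  N(−d₂) = 0.407642
V = K·e^{−rT}·N(−d₂) − S·e^{−qT}·N(−d₁) = 45.875435 − 31.511525 = 14.363910 (matching the quote); vega is positive throughout, so no other σ reproduces this price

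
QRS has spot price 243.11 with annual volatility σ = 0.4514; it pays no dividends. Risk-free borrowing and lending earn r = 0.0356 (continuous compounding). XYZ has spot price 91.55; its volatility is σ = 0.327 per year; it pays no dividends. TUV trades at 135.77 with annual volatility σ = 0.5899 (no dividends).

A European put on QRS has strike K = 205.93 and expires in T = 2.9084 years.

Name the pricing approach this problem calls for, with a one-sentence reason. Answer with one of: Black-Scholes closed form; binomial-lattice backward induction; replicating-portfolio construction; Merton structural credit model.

framework: Black-Scholes closed form

Key observation: the strike-205.93 put on QRS is European-exercise on a continuously-modelled lognormal underlying, so its value is a single closed-form evaluation.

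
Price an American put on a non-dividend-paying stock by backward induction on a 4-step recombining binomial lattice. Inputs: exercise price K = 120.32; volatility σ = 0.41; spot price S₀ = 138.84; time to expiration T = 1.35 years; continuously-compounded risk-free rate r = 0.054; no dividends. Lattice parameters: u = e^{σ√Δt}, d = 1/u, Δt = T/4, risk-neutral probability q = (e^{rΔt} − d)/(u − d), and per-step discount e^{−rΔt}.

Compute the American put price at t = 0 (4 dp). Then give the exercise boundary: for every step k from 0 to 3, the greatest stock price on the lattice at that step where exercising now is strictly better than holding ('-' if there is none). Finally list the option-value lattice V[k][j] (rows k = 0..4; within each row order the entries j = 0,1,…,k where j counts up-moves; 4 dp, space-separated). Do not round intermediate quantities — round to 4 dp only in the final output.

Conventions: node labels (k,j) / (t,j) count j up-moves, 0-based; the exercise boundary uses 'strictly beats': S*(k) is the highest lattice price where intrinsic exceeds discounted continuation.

price = 13.4556
boundary = - - - 67.9490
tree:
13.4556
22.1029 4.5659
34.9981 8.9246 0.0000
52.3710 17.4441 0.0000 0.0000
66.7725 34.0963 0.0000 0.0000 0.0000

Δt=0.33750, u=1.26895, d=0.78805, q=0.47898, disc=e^(-rΔt)=0.98194
k=4 terminal: V=max(K-S,0) → 66.7725 34.0963 0.0000 0.0000 0.0000
k=3: j=0 S=67.9490 intr=52.3710 cont=50.1981 V=52.3710[EX]; j=1 S=109.4134 intr=10.9066 cont=17.4441 V=17.4441[hold]; j=2 S=176.1808 intr=0.0000 cont=0.0000 V=0.0000[hold]; j=3 S=283.6916 intr=0.0000 cont=0.0000 V=0.0000[hold]  S*(3)=67.9490
k=2: j=0 S=86.2237 intr=34.0963 cont=34.9981 V=34.9981[hold]; j=1 S=138.8400 intr=0.0000 cont=8.9246 V=8.9246[hold]; j=2 S=223.5643 intr=0.0000 cont=0.0000 V=0.0000[hold]  S*(2)=-
k=1: j=0 S=109.4134 intr=10.9066 cont=22.1029 V=22.1029[hold]; j=1 S=176.1808 intr=0.0000 cont=4.5659 V=4.5659[hold]  S*(1)=-
k=0: j=0 S=138.8400 intr=0.0000 cont=13.4556 V=13.4556[hold]  S*(0)=-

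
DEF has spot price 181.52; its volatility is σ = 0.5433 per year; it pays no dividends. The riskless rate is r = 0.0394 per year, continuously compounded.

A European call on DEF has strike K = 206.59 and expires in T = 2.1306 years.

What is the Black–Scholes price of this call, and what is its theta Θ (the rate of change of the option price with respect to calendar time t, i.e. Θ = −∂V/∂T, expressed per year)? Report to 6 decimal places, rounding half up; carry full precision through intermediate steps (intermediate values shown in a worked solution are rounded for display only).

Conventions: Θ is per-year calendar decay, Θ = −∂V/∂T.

σ√T = 0.5433·√2.1306 = 0.793032
d₁ = (ln(S/K) + (r+σ²/2)T) / (σ√T) = (ln(181.52/206.59) + (0.0394+0.5433²/2)·2.1306) / 0.793032 = (-0.129370 + 0.398395) / 0.793032 = 0.339236
d₂ = d₁ − σ√T = 0.339236 − 0.793032 = -0.453796
e^{−rT} = 0.919481
N(d₁) = 0.632784,  N(d₂) = 0.324988
Call price V = S·N(d₁) − K·e^{−rT}·N(d₂) = 114.862970 − 61.733288 = 53.129682
φ(d₁) = (1/√(2π))·e^{−d₁²/2} = 0.376635
Θ = −S·φ(d₁)·σ/(2√T) − r·K·e^{−rT}·N(d₂) = −12.723416 − 2.432292 = -15.155708

price = 53.129682
Θ = -15.155708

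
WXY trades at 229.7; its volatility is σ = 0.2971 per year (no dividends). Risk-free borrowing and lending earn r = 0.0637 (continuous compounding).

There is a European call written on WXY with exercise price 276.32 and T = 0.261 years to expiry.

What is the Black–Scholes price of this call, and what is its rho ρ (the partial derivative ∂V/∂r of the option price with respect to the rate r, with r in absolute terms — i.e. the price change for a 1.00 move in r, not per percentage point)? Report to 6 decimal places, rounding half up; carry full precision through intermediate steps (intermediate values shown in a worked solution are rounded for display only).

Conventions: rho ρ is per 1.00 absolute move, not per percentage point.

σ√T = 0.2971·√0.261 = 0.151783
d₁ = (ln(S/K) + (r+σ²/2)T) / (σ√T) = (ln(229.7/276.32) + (0.0637+0.2971²/2)·0.261) / 0.151783 = (-0.184786 + 0.028145) / 0.151783 = -1.032005
d₂ = d₁ − σ√T = -1.032005 − 0.151783 = -1.183788
e^{−rT} = 0.983512
N(d₁) = 0.151035,  N(d₂) = 0.118248
Call price V = S·N(d₁) − K·e^{−rT}·N(d₂) = 34.692698 − 32.135669 = 2.557029
ρ = K·T·e^{−rT}·N(d₂) = 8.387410

price = 2.557029
ρ = 8.387410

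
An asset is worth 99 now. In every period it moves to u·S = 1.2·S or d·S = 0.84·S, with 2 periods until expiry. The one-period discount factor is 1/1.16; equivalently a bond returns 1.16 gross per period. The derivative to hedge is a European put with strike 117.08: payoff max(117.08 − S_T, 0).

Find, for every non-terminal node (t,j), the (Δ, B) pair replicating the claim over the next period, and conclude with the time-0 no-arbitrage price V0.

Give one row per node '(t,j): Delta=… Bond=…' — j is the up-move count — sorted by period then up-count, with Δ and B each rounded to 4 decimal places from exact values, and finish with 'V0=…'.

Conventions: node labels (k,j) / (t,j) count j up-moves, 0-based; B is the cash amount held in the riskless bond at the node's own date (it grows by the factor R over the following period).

The replicating-portfolio and risk-neutral prices coincide; use p* = (1.16−0.84)/(1.2−0.84) = 0.8889 for the latter.
Payoffs at expiry: V(2,0)=47.2256, V(2,1)=17.2880, V(2,2)=0.0000
(1,0): S=83.1600. Δ = (V_up−V_dn)/(S_up−S_dn) = (17.2880−47.2256)/(99.7920−69.8544) = -1.0000. V = [p*·17.2880 + (1−p*)·47.2256]/1.16 = 17.7710. B = V − Δ·S = 100.9310.
(1,1): S=118.8000. Δ = (V_up−V_dn)/(S_up−S_dn) = (0.0000−17.2880)/(142.5600−99.7920) = -0.4042. V = [p*·0.0000 + (1−p*)·17.2880]/1.16 = 1.6559. B = V − Δ·S = 49.6782.
(0,0): S=99.0000. Δ = (V_up−V_dn)/(S_up−S_dn) = (1.6559−17.7710)/(118.8000−83.1600) = -0.4522. V = [p*·1.6559 + (1−p*)·17.7710]/1.16 = 2.9711. B = V − Δ·S = 47.7353.
Check: Δ(0,0)·S0 + B(0,0) = 2.9711 = V0.

(0,0): Delta=-0.4522 Bond=47.7353
(1,0): Delta=-1.0000 Bond=100.9310
(1,1): Delta=-0.4042 Bond=49.6782
V0=2.9711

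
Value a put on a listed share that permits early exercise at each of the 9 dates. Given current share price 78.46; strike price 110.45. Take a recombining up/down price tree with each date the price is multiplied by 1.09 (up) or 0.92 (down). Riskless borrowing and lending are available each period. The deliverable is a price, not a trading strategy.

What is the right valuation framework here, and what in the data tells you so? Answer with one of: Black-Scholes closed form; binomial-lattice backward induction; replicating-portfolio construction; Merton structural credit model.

framework: binomial-lattice backward induction

Key observation: the put (strike 110.45 on spot 78.46) is American-style on a 9-step discrete price model, so the early-exercise decision at every node requires stepwise backward valuation — a closed form cannot price the exercise right.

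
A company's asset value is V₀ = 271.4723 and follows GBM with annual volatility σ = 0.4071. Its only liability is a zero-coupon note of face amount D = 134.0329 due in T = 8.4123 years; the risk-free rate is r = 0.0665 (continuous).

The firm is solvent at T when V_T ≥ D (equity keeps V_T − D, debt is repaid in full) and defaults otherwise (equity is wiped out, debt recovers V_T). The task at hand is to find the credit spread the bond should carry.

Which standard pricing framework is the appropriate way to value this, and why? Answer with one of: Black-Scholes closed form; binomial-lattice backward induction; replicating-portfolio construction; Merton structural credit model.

framework: Merton structural credit model

Key observation: with the firm-asset dynamics (V₀ = 271.4723) and a single zero-coupon liability of face 134.0329 given, debt value, spread, and default probability all derive from the option view of the balance sheet.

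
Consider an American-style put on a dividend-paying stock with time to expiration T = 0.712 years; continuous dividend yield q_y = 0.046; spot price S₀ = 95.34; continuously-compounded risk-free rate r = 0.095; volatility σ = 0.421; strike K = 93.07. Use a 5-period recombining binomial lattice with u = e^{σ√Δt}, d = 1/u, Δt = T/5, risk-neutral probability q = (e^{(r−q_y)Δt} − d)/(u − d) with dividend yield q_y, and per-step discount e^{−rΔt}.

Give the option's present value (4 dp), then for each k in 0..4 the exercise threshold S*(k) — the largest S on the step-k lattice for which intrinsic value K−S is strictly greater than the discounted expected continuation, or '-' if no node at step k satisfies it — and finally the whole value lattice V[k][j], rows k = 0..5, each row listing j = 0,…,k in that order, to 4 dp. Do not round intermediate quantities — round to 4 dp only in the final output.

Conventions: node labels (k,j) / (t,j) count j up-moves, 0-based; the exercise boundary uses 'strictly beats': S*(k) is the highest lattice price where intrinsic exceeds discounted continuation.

Δt=0.14240, u=1.17218, d=0.85311, q=0.48231, disc=e^(-rΔt)=0.98656
k=5 terminal: V=max(K-S,0) → 49.9879 33.8745 11.7346 0.0000 0.0000 0.0000
k=4: j=0 S=50.5002 intr=42.5698 cont=41.6490 V=42.5698[EX]; j=1 S=69.3879 intr=23.6821 cont=22.8845 V=23.6821[EX]; j=2 S=95.3400 intr=0.0000 cont=5.9933 V=5.9933[hold]; j=3 S=130.9985 intr=0.0000 cont=0.0000 V=0.0000[hold]; j=4 S=179.9938 intr=0.0000 cont=0.0000 V=0.0000[hold]  S*(4)=69.3879
k=3: j=0 S=59.1955 intr=33.8745 cont=33.0105 V=33.8745[EX]; j=1 S=81.3354 intr=11.7346 cont=14.9470 V=14.9470[hold]; j=2 S=111.7560 intr=0.0000 cont=3.0610 V=3.0610[hold]; j=3 S=153.5543 intr=0.0000 cont=0.0000 V=0.0000[hold]  S*(3)=59.1955
k=2: j=0 S=69.3879 intr=23.6821 cont=24.4131 V=24.4131[hold]; j=1 S=95.3400 intr=0.0000 cont=9.0904 V=9.0904[hold]; j=2 S=130.9985 intr=0.0000 cont=1.5633 V=1.5633[hold]  S*(2)=-
k=1: j=0 S=81.3354 intr=11.7346 cont=16.7940 V=16.7940[hold]; j=1 S=111.7560 intr=0.0000 cont=5.3866 V=5.3866[hold]  S*(1)=-
k=0: j=0 S=95.3400 intr=0.0000 cont=11.1404 V=11.1404[hold]  S*(0)=-

price = 11.1404
boundary = - - - 59.1955 69.3879
tree:
11.1404
16.7940 5.3866
24.4131 9.0904 1.5633
33.8745 14.9470 3.0610 0.0000
42.5698 23.6821 5.9933 0.0000 0.0000
49.9879 33.8745 11.7346 0.0000 0.0000 0.0000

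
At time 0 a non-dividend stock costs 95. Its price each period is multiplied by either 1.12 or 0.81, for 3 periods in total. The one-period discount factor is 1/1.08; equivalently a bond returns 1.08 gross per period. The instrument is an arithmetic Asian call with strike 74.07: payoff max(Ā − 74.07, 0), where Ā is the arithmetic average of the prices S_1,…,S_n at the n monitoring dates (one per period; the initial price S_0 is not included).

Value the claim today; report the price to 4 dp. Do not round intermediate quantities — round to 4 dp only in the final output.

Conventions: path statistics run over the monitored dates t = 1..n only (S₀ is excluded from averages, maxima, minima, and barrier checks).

price = 29.4064

Risk-neutral up-probability p* = (R−d)/(u−d) = (1.08−0.81)/(1.12−0.81) = 0.8710; the claim prices as the p*-weighted sum of path payoffs discounted by R^3.
Enumerate all 2^3 = 8 price paths (U = up ×1.12, D = down ×0.81); each path with k up-moves has probability p*^k·(1−p*)^(3−k).
DDD: Ā=63.2555, payoff=0.0000, prob=0.002148
UDD: Ā=87.4643, payoff=13.3943, prob=0.014501
DUD: Ā=77.6477, payoff=3.5777, prob=0.014501
UUD: Ā=107.3647, payoff=33.2947, prob=0.097882
DDU: Ā=69.6962, payoff=0.0000, prob=0.014501
UDU: Ā=96.3700, payoff=22.3000, prob=0.097882
DUU: Ā=86.5534, payoff=12.4834, prob=0.097882
UUU: Ā=119.6787, payoff=45.6087, prob=0.660703
Price = Σ prob·payoff / R^3 = 37.043538 / 1.259712 = 29.4064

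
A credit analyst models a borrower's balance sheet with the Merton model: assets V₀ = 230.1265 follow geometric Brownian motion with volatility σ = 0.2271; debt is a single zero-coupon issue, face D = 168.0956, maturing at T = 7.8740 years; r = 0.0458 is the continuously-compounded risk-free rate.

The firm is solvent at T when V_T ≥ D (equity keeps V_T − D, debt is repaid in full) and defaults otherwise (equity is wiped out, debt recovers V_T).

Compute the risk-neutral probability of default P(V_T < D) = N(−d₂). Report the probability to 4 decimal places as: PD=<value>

PD=0.2296

Equity is a call on the firm's assets struck at D = 168.0956:
d₁ = [ln(V₀/D) + (r + σ²/2)T] / (σ√T)
   = [ln(230.1265/168.0956) + (0.0458 + 0.5·0.2271²)·7.8740] / (0.2271·√7.8740)
   = [0.314096 + 0.563678] / 0.637257 = 1.377425
d₂ = d₁ − σ√T = 1.377425 − 0.637257 = 0.740167
risk-neutral PD = N(−d₂) = N(-0.740167) = 0.229599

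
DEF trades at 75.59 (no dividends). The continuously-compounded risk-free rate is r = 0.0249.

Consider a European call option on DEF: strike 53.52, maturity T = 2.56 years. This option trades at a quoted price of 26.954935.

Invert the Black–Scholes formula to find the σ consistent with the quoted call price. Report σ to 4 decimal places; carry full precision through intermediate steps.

At σ = 0.2336 the Black–Scholes value reproduces the quote:
σ√T = 0.2336·√2.56 = 0.373760
d₁ = (ln(S/K) + (r+σ²/2)T) / (σ√T) = (ln(75.59/53.52) + (0.0249+0.2336²/2)·2.56) / 0.373760 = (0.345269 + 0.133592) / 0.373760 = 1.281199
d₂ = d₁ − σ√T = 1.281199 − 0.373760 = 0.907439
e^{−rT} = 0.938245
N(d₁) = 0.899938,  N(d₂) = 0.817913
V = S·N(d₁) − K·e^{−rT}·N(d₂) = 68.026319 − 41.071383 = 26.954935 (equal to the quote); since ∂V/∂σ > 0 for all σ, the implied volatility is unique

sigma = 0.2336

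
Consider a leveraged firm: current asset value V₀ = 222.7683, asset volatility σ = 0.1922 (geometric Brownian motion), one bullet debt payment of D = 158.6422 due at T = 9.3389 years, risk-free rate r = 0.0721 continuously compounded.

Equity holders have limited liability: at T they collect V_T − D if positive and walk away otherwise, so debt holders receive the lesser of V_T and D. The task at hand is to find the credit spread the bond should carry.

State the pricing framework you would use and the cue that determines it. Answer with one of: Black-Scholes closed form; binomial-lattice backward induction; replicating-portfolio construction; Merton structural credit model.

framework: Merton structural credit model

Key observation: assets follow a GBM and default happens iff V_T < 158.6422; valuing claims on that split (equity as a call, risky debt as the residual) is the structural model's definition.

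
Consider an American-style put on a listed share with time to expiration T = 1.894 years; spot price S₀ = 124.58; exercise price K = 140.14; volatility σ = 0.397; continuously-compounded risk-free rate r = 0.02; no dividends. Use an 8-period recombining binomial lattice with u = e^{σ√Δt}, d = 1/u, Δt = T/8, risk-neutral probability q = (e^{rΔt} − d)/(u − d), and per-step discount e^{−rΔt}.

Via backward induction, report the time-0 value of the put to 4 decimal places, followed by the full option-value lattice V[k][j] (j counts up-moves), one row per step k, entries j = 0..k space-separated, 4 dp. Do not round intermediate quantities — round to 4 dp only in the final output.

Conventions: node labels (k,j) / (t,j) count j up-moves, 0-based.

price = 34.8147
tree:
34.8147
45.4044 22.9410
57.4618 31.9442 12.7782
70.3533 43.1616 19.3165 5.3581
82.6118 56.2740 28.4600 8.9545 1.2596
92.7170 70.3533 40.5898 14.7428 2.3614 0.0000
101.0472 82.6118 55.4827 23.8058 4.4271 0.0000 0.0000
107.9141 92.7170 70.3533 37.4433 8.2997 0.0000 0.0000 0.0000
113.5748 101.0472 82.6118 55.4827 15.5600 0.0000 0.0000 0.0000 0.0000

params: Δt=0.23675 u=1.21309 d=0.82434 q=0.46407 e^(-rΔt)=0.99528
t_8 payoffs: 113.5748 101.0472 82.6118 55.4827 15.5600 0.0000 0.0000 0.0000 0.0000
k=7: node(7,0) S=32.2259 payoff=107.9141 vs cont=107.2521 → 107.9141 [stop]  node(7,1) S=47.4230 payoff=92.7170 vs cont=92.0550 → 92.7170 [stop]  node(7,2) S=69.7867 payoff=70.3533 vs cont=69.6913 → 70.3533 [stop]  node(7,3) S=102.6967 payoff=37.4433 vs cont=36.7813 → 37.4433 [stop]  node(7,4) S=151.1263 payoff=0.0000 vs cont=8.2997 → 8.2997 [wait]  node(7,5) S=222.3944 payoff=0.0000 vs cont=0.0000 → 0.0000 [wait]  node(7,6) S=327.2711 payoff=0.0000 vs cont=0.0000 → 0.0000 [wait]  node(7,7) S=481.6054 payoff=0.0000 vs cont=0.0000 → 0.0000 [wait]
k=6: node(6,0) S=39.0928 payoff=101.0472 vs cont=100.3852 → 101.0472 [stop]  node(6,1) S=57.5282 payoff=82.6118 vs cont=81.9498 → 82.6118 [stop]  node(6,2) S=84.6573 payoff=55.4827 vs cont=54.8207 → 55.4827 [stop]  node(6,3) S=124.5800 payoff=15.5600 vs cont=23.8058 → 23.8058 [wait]  node(6,4) S=183.3294 payoff=0.0000 vs cont=4.4271 → 4.4271 [wait]  node(6,5) S=269.7837 payoff=0.0000 vs cont=0.0000 → 0.0000 [wait]  node(6,6) S=397.0082 payoff=0.0000 vs cont=0.0000 → 0.0000 [wait]
k=5: node(5,0) S=47.4230 payoff=92.7170 vs cont=92.0550 → 92.7170 [stop]  node(5,1) S=69.7867 payoff=70.3533 vs cont=69.6913 → 70.3533 [stop]  node(5,2) S=102.6967 payoff=37.4433 vs cont=40.5898 → 40.5898 [wait]  node(5,3) S=151.1263 payoff=0.0000 vs cont=14.7428 → 14.7428 [wait]  node(5,4) S=222.3944 payoff=0.0000 vs cont=2.3614 → 2.3614 [wait]  node(5,5) S=327.2711 payoff=0.0000 vs cont=0.0000 → 0.0000 [wait]
k=4: node(4,0) S=57.5282 payoff=82.6118 vs cont=81.9498 → 82.6118 [stop]  node(4,1) S=84.6573 payoff=55.4827 vs cont=56.2740 → 56.2740 [wait]  node(4,2) S=124.5800 payoff=15.5600 vs cont=28.4600 → 28.4600 [wait]  node(4,3) S=183.3294 payoff=0.0000 vs cont=8.9545 → 8.9545 [wait]  node(4,4) S=269.7837 payoff=0.0000 vs cont=1.2596 → 1.2596 [wait]
k=3: node(3,0) S=69.7867 payoff=70.3533 vs cont=70.0568 → 70.3533 [stop]  node(3,1) S=102.6967 payoff=37.4433 vs cont=43.1616 → 43.1616 [wait]  node(3,2) S=151.1263 payoff=0.0000 vs cont=19.3165 → 19.3165 [wait]  node(3,3) S=222.3944 payoff=0.0000 vs cont=5.3581 → 5.3581 [wait]
k=2: node(2,0) S=84.6573 payoff=55.4827 vs cont=57.4618 → 57.4618 [wait]  node(2,1) S=124.5800 payoff=15.5600 vs cont=31.9442 → 31.9442 [wait]  node(2,2) S=183.3294 payoff=0.0000 vs cont=12.7782 → 12.7782 [wait]
k=1: node(1,0) S=102.6967 payoff=37.4433 vs cont=45.4044 → 45.4044 [wait]  node(1,1) S=151.1263 payoff=0.0000 vs cont=22.9410 → 22.9410 [wait]
k=0: node(0,0) S=124.5800 payoff=15.5600 vs cont=34.8147 → 34.8147 [wait]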